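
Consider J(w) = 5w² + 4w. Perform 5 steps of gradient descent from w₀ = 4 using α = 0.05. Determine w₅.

-0.2625

J′(w) = 10w + 4
w₁ = 4 − 0.05·44 = 1.8
w₂ = 1.8 − 0.05·22 = 0.7
w₃ = 0.7 − 0.05·11 = 0.15
w₄ = 0.15 − 0.05·5.5 = -0.125
w₅ = -0.125 − 0.05·2.75 = -0.2625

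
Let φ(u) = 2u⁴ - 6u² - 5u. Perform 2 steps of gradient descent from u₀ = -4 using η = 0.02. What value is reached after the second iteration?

φ′(u) = 8u³ - 12u - 5
Step 1: φ′(-4) = -469; u₁ = -4 − 0.02·(-469) = 5.38
Step 2: φ′(5.38) = 1176.206976; u₂ = 5.38 − 0.02·1176.206976 = -18.14413952

-18.14413952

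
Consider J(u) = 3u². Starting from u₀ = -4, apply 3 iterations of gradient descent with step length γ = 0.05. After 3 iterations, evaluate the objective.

5.647152

J′(u) = 6u
Step 1: J′(-4) = -24; u₁ = -4 − 0.05·(-24) = -2.8
Step 2: J′(-2.8) = -16.8; u₂ = -2.8 − 0.05·(-16.8) = -1.96
Step 3: J′(-1.96) = -11.76; u₃ = -1.96 − 0.05·(-11.76) = -1.372
J(-1.372) = 5.647152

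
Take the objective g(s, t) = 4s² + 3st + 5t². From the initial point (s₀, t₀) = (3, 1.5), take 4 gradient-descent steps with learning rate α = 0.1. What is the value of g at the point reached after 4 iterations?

0.0066281175

∇g = (8s + 3t, 3s + 10t)
(s₁, t₁) = (3, 1.5) − 0.1·(28.5, 24) = (0.15, -0.9)
(s₂, t₂) = (0.15, -0.9) − 0.1·(-1.5, -8.55) = (0.3, -0.045)
(s₃, t₃) = (0.3, -0.045) − 0.1·(2.265, 0.45) = (0.0735, -0.09)
(s₄, t₄) = (0.0735, -0.09) − 0.1·(0.318, -0.6795) = (0.0417, -0.02205)
g(0.0417, -0.02205) = 0.0066281175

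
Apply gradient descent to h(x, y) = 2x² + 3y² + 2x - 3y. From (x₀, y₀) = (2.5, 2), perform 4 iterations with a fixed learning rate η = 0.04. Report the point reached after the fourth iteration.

∇h = (4x + 2, 6y - 3)
Step 1: at (2.5, 2), ∇h = (12, 9) → (2.5, 2) − 0.04·(12, 9) = (2.02, 1.64)
Step 2: at (2.02, 1.64), ∇h = (10.08, 6.84) → (2.02, 1.64) − 0.04·(10.08, 6.84) = (1.6168, 1.3664)
Step 3: at (1.6168, 1.3664), ∇h = (8.4672, 5.1984) → (1.6168, 1.3664) − 0.04·(8.4672, 5.1984) = (1.278112, 1.158464)
Step 4: at (1.278112, 1.158464), ∇h = (7.112448, 3.950784) → (1.278112, 1.158464) − 0.04·(7.112448, 3.950784) = (0.99361408, 1.00043264)

(0.99361408, 1.00043264)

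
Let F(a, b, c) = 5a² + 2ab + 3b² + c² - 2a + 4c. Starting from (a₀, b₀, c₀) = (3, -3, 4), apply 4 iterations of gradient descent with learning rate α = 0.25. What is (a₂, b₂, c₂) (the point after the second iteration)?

∇F = (10a + 2b - 2, 2a + 6b, 2c + 4)
Step 1: at (3, -3, 4), ∇F = (22, -12, 12) → (3, -3, 4) − 0.25·(22, -12, 12) = (-2.5, 0, 1)
Step 2: at (-2.5, 0, 1), ∇F = (-27, -5, 6) → (-2.5, 0, 1) − 0.25·(-27, -5, 6) = (4.25, 1.25, -0.5)

(4.25, 1.25, -0.5)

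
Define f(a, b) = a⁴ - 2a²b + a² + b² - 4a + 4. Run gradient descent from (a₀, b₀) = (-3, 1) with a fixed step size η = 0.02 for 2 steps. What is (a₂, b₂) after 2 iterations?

∇f = (4a³ - 4ab + 2a - 4, -2a² + 2b)
Step 1: at (-3, 1), ∇f = (-106, -16) → (-3, 1) − 0.02·(-106, -16) = (-0.88, 1.32)
Step 2: at (-0.88, 1.32), ∇f = (-3.839488, 1.0912) → (-0.88, 1.32) − 0.02·(-3.839488, 1.0912) = (-0.80321024, 1.298176)

(-0.80321024, 1.298176)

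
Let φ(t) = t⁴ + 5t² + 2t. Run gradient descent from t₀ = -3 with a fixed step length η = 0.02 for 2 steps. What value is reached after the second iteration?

φ′(t) = 4t³ + 10t + 2
t₁ = -3 − 0.02·(-136) = -0.28
t₂ = -0.28 − 0.02·(-0.887808) = -0.26224384

-0.26224384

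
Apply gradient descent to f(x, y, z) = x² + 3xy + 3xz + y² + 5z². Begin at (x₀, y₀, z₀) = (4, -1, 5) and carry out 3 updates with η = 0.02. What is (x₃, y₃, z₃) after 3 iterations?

∇f = (2x + 3y + 3z, 3x + 2y, 3x + 10z)
Step 1: at (4, -1, 5), ∇f = (20, 10, 62) → (4, -1, 5) − 0.02·(20, 10, 62) = (3.6, -1.2, 3.76)
Step 2: at (3.6, -1.2, 3.76), ∇f = (14.88, 8.4, 48.4) → (3.6, -1.2, 3.76) − 0.02·(14.88, 8.4, 48.4) = (3.3024, -1.368, 2.792)
Step 3: at (3.3024, -1.368, 2.792), ∇f = (10.8768, 7.1712, 37.8272) → (3.3024, -1.368, 2.792) − 0.02·(10.8768, 7.1712, 37.8272) = (3.084864, -1.511424, 2.035456)

(3.084864, -1.511424, 2.035456)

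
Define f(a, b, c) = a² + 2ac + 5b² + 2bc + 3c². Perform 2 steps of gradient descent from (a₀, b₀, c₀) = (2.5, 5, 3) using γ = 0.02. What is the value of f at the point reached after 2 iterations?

78.07199872

∇f = (2a + 2c, 10b + 2c, 2a + 2b + 6c)
Step 1: at (2.5, 5, 3), ∇f = (11, 56, 33) → (2.5, 5, 3) − 0.02·(11, 56, 33) = (2.28, 3.88, 2.34)
Step 2: at (2.28, 3.88, 2.34), ∇f = (9.24, 43.48, 26.36) → (2.28, 3.88, 2.34) − 0.02·(9.24, 43.48, 26.36) = (2.0952, 3.0104, 1.8128)
f(2.0952, 3.0104, 1.8128) = 78.07199872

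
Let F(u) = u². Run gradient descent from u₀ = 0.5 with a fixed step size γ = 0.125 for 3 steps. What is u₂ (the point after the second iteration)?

F′(u) = 2u
u₁ = 0.5 − 0.125·1 = 0.375
u₂ = 0.375 − 0.125·0.75 = 0.28125

0.28125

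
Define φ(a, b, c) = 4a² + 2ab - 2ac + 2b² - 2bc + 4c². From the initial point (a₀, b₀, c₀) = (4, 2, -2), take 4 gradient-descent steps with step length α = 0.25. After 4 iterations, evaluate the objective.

12325.25

∇φ = (8a + 2b - 2c, 2a + 4b - 2c, -2a - 2b + 8c)
(a₁, b₁, c₁) = (4, 2, -2) − 0.25·(40, 20, -28) = (-6, -3, 5)
(a₂, b₂, c₂) = (-6, -3, 5) − 0.25·(-64, -34, 58) = (10, 5.5, -9.5)
(a₃, b₃, c₃) = (10, 5.5, -9.5) − 0.25·(110, 61, -107) = (-17.5, -9.75, 17.25)
(a₄, b₄, c₄) = (-17.5, -9.75, 17.25) − 0.25·(-194, -108.5, 192.5) = (31, 17.375, -30.875)
φ(31, 17.375, -30.875) = 12325.25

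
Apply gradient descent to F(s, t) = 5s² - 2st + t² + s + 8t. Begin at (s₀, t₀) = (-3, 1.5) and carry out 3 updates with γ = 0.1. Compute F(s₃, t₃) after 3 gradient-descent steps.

-10.834976

∇F = (10s - 2t + 1, -2s + 2t + 8)
Step 1: at (-3, 1.5), ∇F = (-32, 17) → (-3, 1.5) − 0.1·(-32, 17) = (0.2, -0.2)
Step 2: at (0.2, -0.2), ∇F = (3.4, 7.2) → (0.2, -0.2) − 0.1·(3.4, 7.2) = (-0.14, -0.92)
Step 3: at (-0.14, -0.92), ∇F = (1.44, 6.44) → (-0.14, -0.92) − 0.1·(1.44, 6.44) = (-0.284, -1.564)
F(-0.284, -1.564) = -10.834976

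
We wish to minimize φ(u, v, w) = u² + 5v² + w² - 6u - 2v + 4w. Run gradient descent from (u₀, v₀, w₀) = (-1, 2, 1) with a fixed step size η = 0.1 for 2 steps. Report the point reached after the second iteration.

∇φ = (2u - 6, 10v - 2, 2w + 4)
Step 1: at (-1, 2, 1), ∇φ = (-8, 18, 6) → (-1, 2, 1) − 0.1·(-8, 18, 6) = (-0.2, 0.2, 0.4)
Step 2: at (-0.2, 0.2, 0.4), ∇φ = (-6.4, 0, 4.8) → (-0.2, 0.2, 0.4) − 0.1·(-6.4, 0, 4.8) = (0.44, 0.2, -0.08)

(0.44, 0.2, -0.08)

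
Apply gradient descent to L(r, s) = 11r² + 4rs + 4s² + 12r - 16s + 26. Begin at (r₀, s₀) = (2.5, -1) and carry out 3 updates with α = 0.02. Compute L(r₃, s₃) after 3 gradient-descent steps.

∇L = (22r + 4s + 12, 4r + 8s - 16)
Step 1: at (2.5, -1), ∇L = (63, -14) → (2.5, -1) − 0.02·(63, -14) = (1.24, -0.72)
Step 2: at (1.24, -0.72), ∇L = (36.4, -16.8) → (1.24, -0.72) − 0.02·(36.4, -16.8) = (0.512, -0.384)
Step 3: at (0.512, -0.384), ∇L = (21.728, -17.024) → (0.512, -0.384) − 0.02·(21.728, -17.024) = (0.07744, -0.04352)
L(0.07744, -0.04352) = 27.685661696

27.685661696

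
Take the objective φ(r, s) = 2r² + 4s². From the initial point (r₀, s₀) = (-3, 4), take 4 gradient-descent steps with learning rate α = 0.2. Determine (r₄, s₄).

∇φ = (4r, 8s)
(r₁, s₁) = (-3, 4) − 0.2·(-12, 32) = (-0.6, -2.4)
(r₂, s₂) = (-0.6, -2.4) − 0.2·(-2.4, -19.2) = (-0.12, 1.44)
(r₃, s₃) = (-0.12, 1.44) − 0.2·(-0.48, 11.52) = (-0.024, -0.864)
(r₄, s₄) = (-0.024, -0.864) − 0.2·(-0.096, -6.912) = (-0.0048, 0.5184)

(-0.0048, 0.5184)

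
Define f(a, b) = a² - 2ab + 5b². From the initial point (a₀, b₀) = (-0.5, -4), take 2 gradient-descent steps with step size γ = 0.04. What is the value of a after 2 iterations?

∇f = (2a - 2b, -2a + 10b)
(a₁, b₁) = (-0.5, -4) − 0.04·(7, -39) = (-0.78, -2.44)
(a₂, b₂) = (-0.78, -2.44) − 0.04·(3.32, -22.84) = (-0.9128, -1.5264)
a = -0.9128

-0.9128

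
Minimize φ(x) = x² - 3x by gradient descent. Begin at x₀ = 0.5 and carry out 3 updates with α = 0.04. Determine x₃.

φ′(x) = 2x - 3
Step 1: φ′(0.5) = -2; x₁ = 0.5 − 0.04·(-2) = 0.58
Step 2: φ′(0.58) = -1.84; x₂ = 0.58 − 0.04·(-1.84) = 0.6536
Step 3: φ′(0.6536) = -1.6928; x₃ = 0.6536 − 0.04·(-1.6928) = 0.721312

0.721312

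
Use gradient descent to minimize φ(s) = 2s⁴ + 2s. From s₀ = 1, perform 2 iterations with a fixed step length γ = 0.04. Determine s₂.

φ′(s) = 8s³ + 2
s₁ = 1 − 0.04·10 = 0.6
s₂ = 0.6 − 0.04·3.728 = 0.45088

0.45088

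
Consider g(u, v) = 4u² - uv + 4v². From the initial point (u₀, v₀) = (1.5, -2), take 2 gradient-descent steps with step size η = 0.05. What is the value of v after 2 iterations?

∇g = (8u - v, -u + 8v)
(u₁, v₁) = (1.5, -2) − 0.05·(14, -17.5) = (0.8, -1.125)
(u₂, v₂) = (0.8, -1.125) − 0.05·(7.525, -9.8) = (0.42375, -0.635)
v = -0.635

-0.635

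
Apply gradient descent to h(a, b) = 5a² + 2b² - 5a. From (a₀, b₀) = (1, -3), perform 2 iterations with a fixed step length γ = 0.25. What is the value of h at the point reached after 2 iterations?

∇h = (10a - 5, 4b)
Step 1: at (1, -3), ∇h = (5, -12) → (1, -3) − 0.25·(5, -12) = (-0.25, 0)
Step 2: at (-0.25, 0), ∇h = (-7.5, 0) → (-0.25, 0) − 0.25·(-7.5, 0) = (1.625, 0)
h(1.625, 0) = 5.078125

5.078125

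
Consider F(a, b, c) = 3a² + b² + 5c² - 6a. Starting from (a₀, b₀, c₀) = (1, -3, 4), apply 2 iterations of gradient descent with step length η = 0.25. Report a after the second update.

∇F = (6a - 6, 2b, 10c)
Step 1: at (1, -3, 4), ∇F = (0, -6, 40) → (1, -3, 4) − 0.25·(0, -6, 40) = (1, -1.5, -6)
Step 2: at (1, -1.5, -6), ∇F = (0, -3, -60) → (1, -1.5, -6) − 0.25·(0, -3, -60) = (1, -0.75, 9)
a = 1

1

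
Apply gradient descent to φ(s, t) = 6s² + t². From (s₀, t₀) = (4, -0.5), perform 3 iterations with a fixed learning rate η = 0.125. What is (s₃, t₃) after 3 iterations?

∇φ = (12s, 2t)
Step 1: at (4, -0.5), ∇φ = (48, -1) → (4, -0.5) − 0.125·(48, -1) = (-2, -0.375)
Step 2: at (-2, -0.375), ∇φ = (-24, -0.75) → (-2, -0.375) − 0.125·(-24, -0.75) = (1, -0.28125)
Step 3: at (1, -0.28125), ∇φ = (12, -0.5625) → (1, -0.28125) − 0.125·(12, -0.5625) = (-0.5, -0.2109375)

(-0.5, -0.2109375)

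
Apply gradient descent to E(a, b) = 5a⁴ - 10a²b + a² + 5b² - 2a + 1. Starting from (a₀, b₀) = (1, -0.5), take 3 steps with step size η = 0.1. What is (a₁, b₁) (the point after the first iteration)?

∇E = (20a³ - 20ab + 2a - 2, -10a² + 10b)
Step 1: at (1, -0.5), ∇E = (30, -15) → (1, -0.5) − 0.1·(30, -15) = (-2, 1)

(-2, 1)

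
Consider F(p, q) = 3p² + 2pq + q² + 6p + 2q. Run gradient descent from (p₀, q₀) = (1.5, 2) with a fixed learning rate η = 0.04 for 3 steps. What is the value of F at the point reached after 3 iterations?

∇F = (6p + 2q + 6, 2p + 2q + 2)
(p₁, q₁) = (1.5, 2) − 0.04·(19, 9) = (0.74, 1.64)
(p₂, q₂) = (0.74, 1.64) − 0.04·(13.72, 6.76) = (0.1912, 1.3696)
(p₃, q₃) = (0.1912, 1.3696) − 0.04·(9.8864, 5.1216) = (-0.204256, 1.164736)
F(-0.204256, 1.164736) = 2.109898857472

2.109898857472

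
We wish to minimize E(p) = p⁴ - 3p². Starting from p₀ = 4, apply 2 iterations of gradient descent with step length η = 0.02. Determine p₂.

-0.69582848

E′(p) = 4p³ - 6p
Step 1: E′(4) = 232; p₁ = 4 − 0.02·232 = -0.64
Step 2: E′(-0.64) = 2.791424; p₂ = -0.64 − 0.02·2.791424 = -0.69582848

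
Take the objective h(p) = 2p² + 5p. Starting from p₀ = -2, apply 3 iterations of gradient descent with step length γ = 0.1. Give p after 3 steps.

h′(p) = 4p + 5
p₁ = -2 − 0.1·(-3) = -1.7
p₂ = -1.7 − 0.1·(-1.8) = -1.52
p₃ = -1.52 − 0.1·(-1.08) = -1.412

-1.412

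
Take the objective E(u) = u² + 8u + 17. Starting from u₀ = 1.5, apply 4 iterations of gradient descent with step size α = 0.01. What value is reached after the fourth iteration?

1.07302488

E′(u) = 2u + 8
Step 1: E′(1.5) = 11; u₁ = 1.5 − 0.01·11 = 1.39
Step 2: E′(1.39) = 10.78; u₂ = 1.39 − 0.01·10.78 = 1.2822
Step 3: E′(1.2822) = 10.5644; u₃ = 1.2822 − 0.01·10.5644 = 1.176556
Step 4: E′(1.176556) = 10.353112; u₄ = 1.176556 − 0.01·10.353112 = 1.07302488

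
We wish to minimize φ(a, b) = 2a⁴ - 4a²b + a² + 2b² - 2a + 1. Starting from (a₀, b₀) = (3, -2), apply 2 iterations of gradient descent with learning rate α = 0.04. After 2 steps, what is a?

∇φ = (8a³ - 8ab + 2a - 2, -4a² + 4b)
(a₁, b₁) = (3, -2) − 0.04·(268, -44) = (-7.72, -0.24)
(a₂, b₂) = (-7.72, -0.24) − 0.04·(-3713.059584, -239.3536) = (140.80238336, 9.334144)
a = 140.80238336

140.80238336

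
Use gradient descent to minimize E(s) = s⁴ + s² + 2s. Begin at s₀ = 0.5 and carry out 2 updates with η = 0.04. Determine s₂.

E′(s) = 4s³ + 2s + 2
Step 1: E′(0.5) = 3.5; s₁ = 0.5 − 0.04·3.5 = 0.36
Step 2: E′(0.36) = 2.906624; s₂ = 0.36 − 0.04·2.906624 = 0.24373504

0.24373504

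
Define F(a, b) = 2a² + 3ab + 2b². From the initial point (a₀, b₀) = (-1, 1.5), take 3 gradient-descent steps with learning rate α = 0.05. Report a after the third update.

-1.0030625

∇F = (4a + 3b, 3a + 4b)
Step 1: at (-1, 1.5), ∇F = (0.5, 3) → (-1, 1.5) − 0.05·(0.5, 3) = (-1.025, 1.35)
Step 2: at (-1.025, 1.35), ∇F = (-0.05, 2.325) → (-1.025, 1.35) − 0.05·(-0.05, 2.325) = (-1.0225, 1.23375)
Step 3: at (-1.0225, 1.23375), ∇F = (-0.38875, 1.8675) → (-1.0225, 1.23375) − 0.05·(-0.38875, 1.8675) = (-1.0030625, 1.140375)
a = -1.0030625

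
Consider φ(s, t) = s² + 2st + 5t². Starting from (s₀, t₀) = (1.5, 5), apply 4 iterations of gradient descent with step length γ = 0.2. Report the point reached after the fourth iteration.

∇φ = (2s + 2t, 2s + 10t)
(s₁, t₁) = (1.5, 5) − 0.2·(13, 53) = (-1.1, -5.6)
(s₂, t₂) = (-1.1, -5.6) − 0.2·(-13.4, -58.2) = (1.58, 6.04)
(s₃, t₃) = (1.58, 6.04) − 0.2·(15.24, 63.56) = (-1.468, -6.672)
(s₄, t₄) = (-1.468, -6.672) − 0.2·(-16.28, -69.656) = (1.788, 7.2592)

(1.788, 7.2592)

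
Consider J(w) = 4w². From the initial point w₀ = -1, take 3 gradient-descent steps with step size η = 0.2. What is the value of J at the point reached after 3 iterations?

0.186624

J′(w) = 8w
Step 1: J′(-1) = -8; w₁ = -1 − 0.2·(-8) = 0.6
Step 2: J′(0.6) = 4.8; w₂ = 0.6 − 0.2·4.8 = -0.36
Step 3: J′(-0.36) = -2.88; w₃ = -0.36 − 0.2·(-2.88) = 0.216
J(0.216) = 0.186624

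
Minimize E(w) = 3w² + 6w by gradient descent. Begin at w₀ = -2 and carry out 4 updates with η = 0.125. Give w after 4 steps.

E′(w) = 6w + 6
Step 1: E′(-2) = -6; w₁ = -2 − 0.125·(-6) = -1.25
Step 2: E′(-1.25) = -1.5; w₂ = -1.25 − 0.125·(-1.5) = -1.0625
Step 3: E′(-1.0625) = -0.375; w₃ = -1.0625 − 0.125·(-0.375) = -1.015625
Step 4: E′(-1.015625) = -0.09375; w₄ = -1.015625 − 0.125·(-0.09375) = -1.00390625

-1.00390625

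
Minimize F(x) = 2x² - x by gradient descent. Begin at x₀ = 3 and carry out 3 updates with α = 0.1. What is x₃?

0.844

F′(x) = 4x - 1
x₁ = 3 − 0.1·11 = 1.9
x₂ = 1.9 − 0.1·6.6 = 1.24
x₃ = 1.24 − 0.1·3.96 = 0.844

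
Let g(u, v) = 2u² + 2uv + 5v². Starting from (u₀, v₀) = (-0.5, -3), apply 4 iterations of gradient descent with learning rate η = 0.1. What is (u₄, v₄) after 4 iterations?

∇g = (4u + 2v, 2u + 10v)
(u₁, v₁) = (-0.5, -3) − 0.1·(-8, -31) = (0.3, 0.1)
(u₂, v₂) = (0.3, 0.1) − 0.1·(1.4, 1.6) = (0.16, -0.06)
(u₃, v₃) = (0.16, -0.06) − 0.1·(0.52, -0.28) = (0.108, -0.032)
(u₄, v₄) = (0.108, -0.032) − 0.1·(0.368, -0.104) = (0.0712, -0.0216)

(0.0712, -0.0216)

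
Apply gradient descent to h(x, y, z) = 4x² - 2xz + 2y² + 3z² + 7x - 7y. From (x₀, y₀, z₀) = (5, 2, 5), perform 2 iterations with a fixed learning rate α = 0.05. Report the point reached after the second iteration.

∇h = (8x - 2z + 7, 4y - 7, -2x + 6z)
Step 1: at (5, 2, 5), ∇h = (37, 1, 20) → (5, 2, 5) − 0.05·(37, 1, 20) = (3.15, 1.95, 4)
Step 2: at (3.15, 1.95, 4), ∇h = (24.2, 0.8, 17.7) → (3.15, 1.95, 4) − 0.05·(24.2, 0.8, 17.7) = (1.94, 1.91, 3.115)

(1.94, 1.91, 3.115)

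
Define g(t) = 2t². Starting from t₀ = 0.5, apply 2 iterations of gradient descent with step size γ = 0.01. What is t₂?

g′(t) = 4t
t₁ = 0.5 − 0.01·2 = 0.48
t₂ = 0.48 − 0.01·1.92 = 0.4608

0.4608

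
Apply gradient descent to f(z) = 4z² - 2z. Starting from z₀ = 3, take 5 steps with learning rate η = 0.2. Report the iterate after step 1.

-1.4

f′(z) = 8z - 2
z₁ = 3 − 0.2·22 = -1.4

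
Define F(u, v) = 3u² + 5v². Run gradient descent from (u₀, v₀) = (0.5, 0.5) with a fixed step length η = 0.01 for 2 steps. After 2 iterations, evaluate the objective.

1.40568672

∇F = (6u, 10v)
(u₁, v₁) = (0.5, 0.5) − 0.01·(3, 5) = (0.47, 0.45)
(u₂, v₂) = (0.47, 0.45) − 0.01·(2.82, 4.5) = (0.4418, 0.405)
F(0.4418, 0.405) = 1.40568672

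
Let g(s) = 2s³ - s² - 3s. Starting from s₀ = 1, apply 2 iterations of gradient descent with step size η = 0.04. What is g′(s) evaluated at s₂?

g′(s) = 6s² - 2s - 3
s₁ = 1 − 0.04·1 = 0.96
s₂ = 0.96 − 0.04·0.6096 = 0.935616
g′(s) at (0.935616) = 0.381031796736

0.381031796736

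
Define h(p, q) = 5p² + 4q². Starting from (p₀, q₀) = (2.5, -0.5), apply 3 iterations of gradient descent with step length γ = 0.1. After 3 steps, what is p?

0

∇h = (10p, 8q)
(p₁, q₁) = (2.5, -0.5) − 0.1·(25, -4) = (0, -0.1)
(p₂, q₂) = (0, -0.1) − 0.1·(0, -0.8) = (0, -0.02)
(p₃, q₃) = (0, -0.02) − 0.1·(0, -0.16) = (0, -0.004)
p = 0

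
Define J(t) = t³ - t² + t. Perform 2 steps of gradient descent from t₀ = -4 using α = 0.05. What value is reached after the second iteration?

J′(t) = 3t² - 2t + 1
t₁ = -4 − 0.05·57 = -6.85
t₂ = -6.85 − 0.05·155.4675 = -14.623375

-14.623375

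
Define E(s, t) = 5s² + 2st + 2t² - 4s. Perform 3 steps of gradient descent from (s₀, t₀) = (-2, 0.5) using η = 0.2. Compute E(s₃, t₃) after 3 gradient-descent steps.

46.896544

∇E = (10s + 2t - 4, 2s + 4t)
Step 1: at (-2, 0.5), ∇E = (-23, -2) → (-2, 0.5) − 0.2·(-23, -2) = (2.6, 0.9)
Step 2: at (2.6, 0.9), ∇E = (23.8, 8.8) → (2.6, 0.9) − 0.2·(23.8, 8.8) = (-2.16, -0.86)
Step 3: at (-2.16, -0.86), ∇E = (-27.32, -7.76) → (-2.16, -0.86) − 0.2·(-27.32, -7.76) = (3.304, 0.692)
E(3.304, 0.692) = 46.896544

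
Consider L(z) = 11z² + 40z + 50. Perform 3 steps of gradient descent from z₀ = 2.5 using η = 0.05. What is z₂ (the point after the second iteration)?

-1.775

L′(z) = 22z + 40
z₁ = 2.5 − 0.05·95 = -2.25
z₂ = -2.25 − 0.05·(-9.5) = -1.775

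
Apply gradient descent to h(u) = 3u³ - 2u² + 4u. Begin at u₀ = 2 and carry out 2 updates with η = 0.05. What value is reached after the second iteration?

0.208

h′(u) = 9u² - 4u + 4
Step 1: h′(2) = 32; u₁ = 2 − 0.05·32 = 0.4
Step 2: h′(0.4) = 3.84; u₂ = 0.4 − 0.05·3.84 = 0.208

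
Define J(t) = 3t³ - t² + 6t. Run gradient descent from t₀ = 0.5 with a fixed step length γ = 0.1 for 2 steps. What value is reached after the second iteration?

J′(t) = 9t² - 2t + 6
Step 1: J′(0.5) = 7.25; t₁ = 0.5 − 0.1·7.25 = -0.225
Step 2: J′(-0.225) = 6.905625; t₂ = -0.225 − 0.1·6.905625 = -0.9155625

-0.9155625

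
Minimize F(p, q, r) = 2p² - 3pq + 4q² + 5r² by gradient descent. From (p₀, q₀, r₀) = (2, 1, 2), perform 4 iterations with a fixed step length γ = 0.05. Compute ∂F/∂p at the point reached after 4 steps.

∇F = (4p - 3q, -3p + 8q, 10r)
Step 1: at (2, 1, 2), ∇F = (5, 2, 20) → (2, 1, 2) − 0.05·(5, 2, 20) = (1.75, 0.9, 1)
Step 2: at (1.75, 0.9, 1), ∇F = (4.3, 1.95, 10) → (1.75, 0.9, 1) − 0.05·(4.3, 1.95, 10) = (1.535, 0.8025, 0.5)
Step 3: at (1.535, 0.8025, 0.5), ∇F = (3.7325, 1.815, 5) → (1.535, 0.8025, 0.5) − 0.05·(3.7325, 1.815, 5) = (1.348375, 0.71175, 0.25)
Step 4: at (1.348375, 0.71175, 0.25), ∇F = (3.25825, 1.648875, 2.5) → (1.348375, 0.71175, 0.25) − 0.05·(3.25825, 1.648875, 2.5) = (1.1854625, 0.62930625, 0.125)
∂F/∂p at (1.1854625, 0.62930625, 0.125) = 2.85393125

2.85393125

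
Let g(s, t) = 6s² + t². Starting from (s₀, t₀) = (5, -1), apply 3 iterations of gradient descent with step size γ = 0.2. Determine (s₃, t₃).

(-13.72, -0.216)

∇g = (12s, 2t)
Step 1: at (5, -1), ∇g = (60, -2) → (5, -1) − 0.2·(60, -2) = (-7, -0.6)
Step 2: at (-7, -0.6), ∇g = (-84, -1.2) → (-7, -0.6) − 0.2·(-84, -1.2) = (9.8, -0.36)
Step 3: at (9.8, -0.36), ∇g = (117.6, -0.72) → (9.8, -0.36) − 0.2·(117.6, -0.72) = (-13.72, -0.216)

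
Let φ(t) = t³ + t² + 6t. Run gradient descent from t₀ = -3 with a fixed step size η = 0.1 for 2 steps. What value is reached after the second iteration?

-14.907

φ′(t) = 3t² + 2t + 6
t₁ = -3 − 0.1·27 = -5.7
t₂ = -5.7 − 0.1·92.07 = -14.907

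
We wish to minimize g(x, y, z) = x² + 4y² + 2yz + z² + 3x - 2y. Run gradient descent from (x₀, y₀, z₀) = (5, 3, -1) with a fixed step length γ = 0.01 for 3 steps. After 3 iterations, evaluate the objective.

50.074591449488

∇g = (2x + 3, 8y + 2z - 2, 2y + 2z)
(x₁, y₁, z₁) = (5, 3, -1) − 0.01·(13, 20, 4) = (4.87, 2.8, -1.04)
(x₂, y₂, z₂) = (4.87, 2.8, -1.04) − 0.01·(12.74, 18.32, 3.52) = (4.7426, 2.6168, -1.0752)
(x₃, y₃, z₃) = (4.7426, 2.6168, -1.0752) − 0.01·(12.4852, 16.784, 3.0832) = (4.617748, 2.44896, -1.106032)
g(4.617748, 2.44896, -1.106032) = 50.074591449488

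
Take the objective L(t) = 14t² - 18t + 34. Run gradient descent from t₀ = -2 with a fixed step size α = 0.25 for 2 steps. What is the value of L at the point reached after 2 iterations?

126758.5

L′(t) = 28t - 18
Step 1: L′(-2) = -74; t₁ = -2 − 0.25·(-74) = 16.5
Step 2: L′(16.5) = 444; t₂ = 16.5 − 0.25·444 = -94.5
L(-94.5) = 126758.5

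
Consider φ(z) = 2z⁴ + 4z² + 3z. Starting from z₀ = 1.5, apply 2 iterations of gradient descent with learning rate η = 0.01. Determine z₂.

0.86282304

φ′(z) = 8z³ + 8z + 3
Step 1: φ′(1.5) = 42; z₁ = 1.5 − 0.01·42 = 1.08
Step 2: φ′(1.08) = 21.717696; z₂ = 1.08 − 0.01·21.717696 = 0.86282304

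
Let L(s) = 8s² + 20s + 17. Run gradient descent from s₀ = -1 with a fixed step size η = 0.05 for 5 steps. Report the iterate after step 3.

-1.248

L′(s) = 16s + 20
Step 1: L′(-1) = 4; s₁ = -1 − 0.05·4 = -1.2
Step 2: L′(-1.2) = 0.8; s₂ = -1.2 − 0.05·0.8 = -1.24
Step 3: L′(-1.24) = 0.16; s₃ = -1.24 − 0.05·0.16 = -1.248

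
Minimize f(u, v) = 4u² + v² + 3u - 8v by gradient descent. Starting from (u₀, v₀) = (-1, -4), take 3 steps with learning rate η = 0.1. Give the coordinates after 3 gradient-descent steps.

∇f = (8u + 3, 2v - 8)
Step 1: at (-1, -4), ∇f = (-5, -16) → (-1, -4) − 0.1·(-5, -16) = (-0.5, -2.4)
Step 2: at (-0.5, -2.4), ∇f = (-1, -12.8) → (-0.5, -2.4) − 0.1·(-1, -12.8) = (-0.4, -1.12)
Step 3: at (-0.4, -1.12), ∇f = (-0.2, -10.24) → (-0.4, -1.12) − 0.1·(-0.2, -10.24) = (-0.38, -0.096)

(-0.38, -0.096)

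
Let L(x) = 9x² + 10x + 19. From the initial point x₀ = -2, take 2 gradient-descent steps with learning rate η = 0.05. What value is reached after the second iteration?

-0.57

L′(x) = 18x + 10
x₁ = -2 − 0.05·(-26) = -0.7
x₂ = -0.7 − 0.05·(-2.6) = -0.57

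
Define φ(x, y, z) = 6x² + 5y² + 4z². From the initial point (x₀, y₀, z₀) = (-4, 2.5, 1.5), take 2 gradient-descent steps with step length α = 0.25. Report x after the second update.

-16

∇φ = (12x, 10y, 8z)
(x₁, y₁, z₁) = (-4, 2.5, 1.5) − 0.25·(-48, 25, 12) = (8, -3.75, -1.5)
(x₂, y₂, z₂) = (8, -3.75, -1.5) − 0.25·(96, -37.5, -12) = (-16, 5.625, 1.5)
x = -16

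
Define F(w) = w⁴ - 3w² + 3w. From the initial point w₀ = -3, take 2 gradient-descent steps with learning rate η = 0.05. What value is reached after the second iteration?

F′(w) = 4w³ - 6w + 3
w₁ = -3 − 0.05·(-87) = 1.35
w₂ = 1.35 − 0.05·4.7415 = 1.112925

1.112925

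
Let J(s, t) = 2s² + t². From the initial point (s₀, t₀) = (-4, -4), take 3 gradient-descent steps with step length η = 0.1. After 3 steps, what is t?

-2.048

∇J = (4s, 2t)
Step 1: at (-4, -4), ∇J = (-16, -8) → (-4, -4) − 0.1·(-16, -8) = (-2.4, -3.2)
Step 2: at (-2.4, -3.2), ∇J = (-9.6, -6.4) → (-2.4, -3.2) − 0.1·(-9.6, -6.4) = (-1.44, -2.56)
Step 3: at (-1.44, -2.56), ∇J = (-5.76, -5.12) → (-1.44, -2.56) − 0.1·(-5.76, -5.12) = (-0.864, -2.048)
t = -2.048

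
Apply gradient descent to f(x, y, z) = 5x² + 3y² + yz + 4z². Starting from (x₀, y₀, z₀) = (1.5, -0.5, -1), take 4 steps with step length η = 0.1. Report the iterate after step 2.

(0, -0.025, -0.02)

∇f = (10x, 6y + z, y + 8z)
Step 1: at (1.5, -0.5, -1), ∇f = (15, -4, -8.5) → (1.5, -0.5, -1) − 0.1·(15, -4, -8.5) = (0, -0.1, -0.15)
Step 2: at (0, -0.1, -0.15), ∇f = (0, -0.75, -1.3) → (0, -0.1, -0.15) − 0.1·(0, -0.75, -1.3) = (0, -0.025, -0.02)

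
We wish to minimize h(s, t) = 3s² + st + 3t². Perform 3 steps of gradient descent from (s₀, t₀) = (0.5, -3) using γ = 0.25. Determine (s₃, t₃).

∇h = (6s + t, s + 6t)
(s₁, t₁) = (0.5, -3) − 0.25·(0, -17.5) = (0.5, 1.375)
(s₂, t₂) = (0.5, 1.375) − 0.25·(4.375, 8.75) = (-0.59375, -0.8125)
(s₃, t₃) = (-0.59375, -0.8125) − 0.25·(-4.375, -5.46875) = (0.5, 0.5546875)

(0.5, 0.5546875)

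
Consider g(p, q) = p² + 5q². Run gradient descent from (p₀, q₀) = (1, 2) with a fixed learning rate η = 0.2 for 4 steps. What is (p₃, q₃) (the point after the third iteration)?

(0.216, -2)

∇g = (2p, 10q)
(p₁, q₁) = (1, 2) − 0.2·(2, 20) = (0.6, -2)
(p₂, q₂) = (0.6, -2) − 0.2·(1.2, -20) = (0.36, 2)
(p₃, q₃) = (0.36, 2) − 0.2·(0.72, 20) = (0.216, -2)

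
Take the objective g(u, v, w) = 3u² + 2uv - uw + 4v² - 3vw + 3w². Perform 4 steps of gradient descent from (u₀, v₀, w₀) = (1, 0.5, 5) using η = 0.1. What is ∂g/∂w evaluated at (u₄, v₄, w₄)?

1.961

∇g = (6u + 2v - w, 2u + 8v - 3w, -u - 3v + 6w)
Step 1: at (1, 0.5, 5), ∇g = (2, -9, 27.5) → (1, 0.5, 5) − 0.1·(2, -9, 27.5) = (0.8, 1.4, 2.25)
Step 2: at (0.8, 1.4, 2.25), ∇g = (5.35, 6.05, 8.5) → (0.8, 1.4, 2.25) − 0.1·(5.35, 6.05, 8.5) = (0.265, 0.795, 1.4)
Step 3: at (0.265, 0.795, 1.4), ∇g = (1.78, 2.69, 5.75) → (0.265, 0.795, 1.4) − 0.1·(1.78, 2.69, 5.75) = (0.087, 0.526, 0.825)
Step 4: at (0.087, 0.526, 0.825), ∇g = (0.749, 1.907, 3.285) → (0.087, 0.526, 0.825) − 0.1·(0.749, 1.907, 3.285) = (0.0121, 0.3353, 0.4965)
∂g/∂w at (0.0121, 0.3353, 0.4965) = 1.961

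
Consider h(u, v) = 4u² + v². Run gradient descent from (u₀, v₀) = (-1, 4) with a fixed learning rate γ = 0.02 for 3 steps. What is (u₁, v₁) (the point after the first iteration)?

∇h = (8u, 2v)
(u₁, v₁) = (-1, 4) − 0.02·(-8, 8) = (-0.84, 3.84)

(-0.84, 3.84)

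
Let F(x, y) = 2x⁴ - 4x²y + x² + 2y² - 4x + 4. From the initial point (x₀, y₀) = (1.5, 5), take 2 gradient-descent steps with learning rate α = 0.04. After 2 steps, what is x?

∇F = (8x³ - 8xy + 2x - 4, -4x² + 4y)
(x₁, y₁) = (1.5, 5) − 0.04·(-34, 11) = (2.86, 4.56)
(x₂, y₂) = (2.86, 4.56) − 0.04·(84.536448, -14.4784) = (-0.52145792, 5.139136)
x = -0.52145792

-0.52145792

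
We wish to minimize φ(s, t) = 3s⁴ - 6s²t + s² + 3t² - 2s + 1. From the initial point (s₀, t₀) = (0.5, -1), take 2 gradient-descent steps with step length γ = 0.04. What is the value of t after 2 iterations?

-0.518176

∇φ = (12s³ - 12st + 2s - 2, -6s² + 6t)
Step 1: at (0.5, -1), ∇φ = (6.5, -7.5) → (0.5, -1) − 0.04·(6.5, -7.5) = (0.24, -0.7)
Step 2: at (0.24, -0.7), ∇φ = (0.661888, -4.5456) → (0.24, -0.7) − 0.04·(0.661888, -4.5456) = (0.21352448, -0.518176)
t = -0.518176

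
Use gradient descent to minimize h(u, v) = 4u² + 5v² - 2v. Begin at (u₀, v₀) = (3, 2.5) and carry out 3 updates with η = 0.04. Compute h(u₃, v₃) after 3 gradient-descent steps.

4.593280574464

∇h = (8u, 10v - 2)
Step 1: at (3, 2.5), ∇h = (24, 23) → (3, 2.5) − 0.04·(24, 23) = (2.04, 1.58)
Step 2: at (2.04, 1.58), ∇h = (16.32, 13.8) → (2.04, 1.58) − 0.04·(16.32, 13.8) = (1.3872, 1.028)
Step 3: at (1.3872, 1.028), ∇h = (11.0976, 8.28) → (1.3872, 1.028) − 0.04·(11.0976, 8.28) = (0.943296, 0.6968)
h(0.943296, 0.6968) = 4.593280574464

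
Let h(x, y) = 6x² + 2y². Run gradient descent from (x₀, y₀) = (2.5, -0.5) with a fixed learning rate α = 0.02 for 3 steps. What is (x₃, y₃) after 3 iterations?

∇h = (12x, 4y)
(x₁, y₁) = (2.5, -0.5) − 0.02·(30, -2) = (1.9, -0.46)
(x₂, y₂) = (1.9, -0.46) − 0.02·(22.8, -1.84) = (1.444, -0.4232)
(x₃, y₃) = (1.444, -0.4232) − 0.02·(17.328, -1.6928) = (1.09744, -0.389344)

(1.09744, -0.389344)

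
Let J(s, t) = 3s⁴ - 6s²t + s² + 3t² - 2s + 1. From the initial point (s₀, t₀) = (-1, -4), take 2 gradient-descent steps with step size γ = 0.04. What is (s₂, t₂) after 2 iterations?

(-2.40371968, -1.543936)

∇J = (12s³ - 12st + 2s - 2, -6s² + 6t)
Step 1: at (-1, -4), ∇J = (-64, -30) → (-1, -4) − 0.04·(-64, -30) = (1.56, -2.8)
Step 2: at (1.56, -2.8), ∇J = (99.092992, -31.4016) → (1.56, -2.8) − 0.04·(99.092992, -31.4016) = (-2.40371968, -1.543936)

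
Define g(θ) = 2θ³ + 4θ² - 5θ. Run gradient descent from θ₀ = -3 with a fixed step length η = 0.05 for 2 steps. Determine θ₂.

g′(θ) = 6θ² + 8θ - 5
Step 1: g′(-3) = 25; θ₁ = -3 − 0.05·25 = -4.25
Step 2: g′(-4.25) = 69.375; θ₂ = -4.25 − 0.05·69.375 = -7.71875

-7.71875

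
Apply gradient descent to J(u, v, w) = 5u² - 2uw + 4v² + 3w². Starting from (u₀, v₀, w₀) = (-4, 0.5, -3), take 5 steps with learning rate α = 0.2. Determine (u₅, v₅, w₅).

∇J = (10u - 2w, 8v, -2u + 6w)
(u₁, v₁, w₁) = (-4, 0.5, -3) − 0.2·(-34, 4, -10) = (2.8, -0.3, -1)
(u₂, v₂, w₂) = (2.8, -0.3, -1) − 0.2·(30, -2.4, -11.6) = (-3.2, 0.18, 1.32)
(u₃, v₃, w₃) = (-3.2, 0.18, 1.32) − 0.2·(-34.64, 1.44, 14.32) = (3.728, -0.108, -1.544)
(u₄, v₄, w₄) = (3.728, -0.108, -1.544) − 0.2·(40.368, -0.864, -16.72) = (-4.3456, 0.0648, 1.8)
(u₅, v₅, w₅) = (-4.3456, 0.0648, 1.8) − 0.2·(-47.056, 0.5184, 19.4912) = (5.0656, -0.03888, -2.09824)

(5.0656, -0.03888, -2.09824)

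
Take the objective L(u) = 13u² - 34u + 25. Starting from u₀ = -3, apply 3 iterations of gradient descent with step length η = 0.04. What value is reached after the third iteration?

1.307968

L′(u) = 26u - 34
Step 1: L′(-3) = -112; u₁ = -3 − 0.04·(-112) = 1.48
Step 2: L′(1.48) = 4.48; u₂ = 1.48 − 0.04·4.48 = 1.3008
Step 3: L′(1.3008) = -0.1792; u₃ = 1.3008 − 0.04·(-0.1792) = 1.307968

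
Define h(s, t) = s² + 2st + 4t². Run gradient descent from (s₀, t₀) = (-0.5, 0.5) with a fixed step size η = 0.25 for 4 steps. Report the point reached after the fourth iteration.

(0.0625, 0.59375)

∇h = (2s + 2t, 2s + 8t)
(s₁, t₁) = (-0.5, 0.5) − 0.25·(0, 3) = (-0.5, -0.25)
(s₂, t₂) = (-0.5, -0.25) − 0.25·(-1.5, -3) = (-0.125, 0.5)
(s₃, t₃) = (-0.125, 0.5) − 0.25·(0.75, 3.75) = (-0.3125, -0.4375)
(s₄, t₄) = (-0.3125, -0.4375) − 0.25·(-1.5, -4.125) = (0.0625, 0.59375)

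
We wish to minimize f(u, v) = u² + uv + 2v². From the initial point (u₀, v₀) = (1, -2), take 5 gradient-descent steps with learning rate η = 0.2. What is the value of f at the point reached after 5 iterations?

∇f = (2u + v, u + 4v)
(u₁, v₁) = (1, -2) − 0.2·(0, -7) = (1, -0.6)
(u₂, v₂) = (1, -0.6) − 0.2·(1.4, -1.4) = (0.72, -0.32)
(u₃, v₃) = (0.72, -0.32) − 0.2·(1.12, -0.56) = (0.496, -0.208)
(u₄, v₄) = (0.496, -0.208) − 0.2·(0.784, -0.336) = (0.3392, -0.1408)
(u₅, v₅) = (0.3392, -0.1408) − 0.2·(0.5376, -0.224) = (0.23168, -0.096)
f(0.23168, -0.096) = 0.0498663424

0.0498663424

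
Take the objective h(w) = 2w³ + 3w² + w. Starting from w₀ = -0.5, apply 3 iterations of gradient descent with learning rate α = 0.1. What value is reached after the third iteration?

h′(w) = 6w² + 6w + 1
Step 1: h′(-0.5) = -0.5; w₁ = -0.5 − 0.1·(-0.5) = -0.45
Step 2: h′(-0.45) = -0.485; w₂ = -0.45 − 0.1·(-0.485) = -0.4015
Step 3: h′(-0.4015) = -0.4417865; w₃ = -0.4015 − 0.1·(-0.4417865) = -0.35732135

-0.35732135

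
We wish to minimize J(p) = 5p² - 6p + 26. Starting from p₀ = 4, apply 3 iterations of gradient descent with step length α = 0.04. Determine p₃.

J′(p) = 10p - 6
Step 1: J′(4) = 34; p₁ = 4 − 0.04·34 = 2.64
Step 2: J′(2.64) = 20.4; p₂ = 2.64 − 0.04·20.4 = 1.824
Step 3: J′(1.824) = 12.24; p₃ = 1.824 − 0.04·12.24 = 1.3344

1.3344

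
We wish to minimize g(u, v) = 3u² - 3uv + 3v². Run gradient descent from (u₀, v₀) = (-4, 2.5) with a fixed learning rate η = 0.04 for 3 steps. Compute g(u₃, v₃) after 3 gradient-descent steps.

∇g = (6u - 3v, -3u + 6v)
(u₁, v₁) = (-4, 2.5) − 0.04·(-31.5, 27) = (-2.74, 1.42)
(u₂, v₂) = (-2.74, 1.42) − 0.04·(-20.7, 16.74) = (-1.912, 0.7504)
(u₃, v₃) = (-1.912, 0.7504) − 0.04·(-13.7232, 10.2384) = (-1.363072, 0.340864)
g(-1.363072, 0.340864) = 7.316327153664

7.316327153664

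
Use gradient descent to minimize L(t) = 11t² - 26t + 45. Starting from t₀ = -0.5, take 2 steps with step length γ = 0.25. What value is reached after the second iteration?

-32.875

L′(t) = 22t - 26
Step 1: L′(-0.5) = -37; t₁ = -0.5 − 0.25·(-37) = 8.75
Step 2: L′(8.75) = 166.5; t₂ = 8.75 − 0.25·166.5 = -32.875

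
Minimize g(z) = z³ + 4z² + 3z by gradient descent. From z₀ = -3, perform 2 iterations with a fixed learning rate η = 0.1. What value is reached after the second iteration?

-4.908

g′(z) = 3z² + 8z + 3
z₁ = -3 − 0.1·6 = -3.6
z₂ = -3.6 − 0.1·13.08 = -4.908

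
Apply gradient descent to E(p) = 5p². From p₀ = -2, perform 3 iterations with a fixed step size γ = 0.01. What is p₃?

E′(p) = 10p
p₁ = -2 − 0.01·(-20) = -1.8
p₂ = -1.8 − 0.01·(-18) = -1.62
p₃ = -1.62 − 0.01·(-16.2) = -1.458

-1.458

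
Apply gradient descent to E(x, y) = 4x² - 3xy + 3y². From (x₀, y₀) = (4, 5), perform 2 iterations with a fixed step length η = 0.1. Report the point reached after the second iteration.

(1.42, 1.97)

∇E = (8x - 3y, -3x + 6y)
Step 1: at (4, 5), ∇E = (17, 18) → (4, 5) − 0.1·(17, 18) = (2.3, 3.2)
Step 2: at (2.3, 3.2), ∇E = (8.8, 12.3) → (2.3, 3.2) − 0.1·(8.8, 12.3) = (1.42, 1.97)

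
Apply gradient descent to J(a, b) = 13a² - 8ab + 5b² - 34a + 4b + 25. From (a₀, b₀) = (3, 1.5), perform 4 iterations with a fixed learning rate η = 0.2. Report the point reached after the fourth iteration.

∇J = (26a - 8b - 34, -8a + 10b + 4)
(a₁, b₁) = (3, 1.5) − 0.2·(32, -5) = (-3.4, 2.5)
(a₂, b₂) = (-3.4, 2.5) − 0.2·(-142.4, 56.2) = (25.08, -8.74)
(a₃, b₃) = (25.08, -8.74) − 0.2·(688, -284.04) = (-112.52, 48.068)
(a₄, b₄) = (-112.52, 48.068) − 0.2·(-3344.064, 1384.84) = (556.2928, -228.9)

(556.2928, -228.9)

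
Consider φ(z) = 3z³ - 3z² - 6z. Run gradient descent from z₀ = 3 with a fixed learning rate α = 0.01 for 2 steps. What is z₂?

2.104359

φ′(z) = 9z² - 6z - 6
Step 1: φ′(3) = 57; z₁ = 3 − 0.01·57 = 2.43
Step 2: φ′(2.43) = 32.5641; z₂ = 2.43 − 0.01·32.5641 = 2.104359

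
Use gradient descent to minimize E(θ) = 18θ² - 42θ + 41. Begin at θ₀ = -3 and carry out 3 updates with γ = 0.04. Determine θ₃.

1.5216

E′(θ) = 36θ - 42
Step 1: E′(-3) = -150; θ₁ = -3 − 0.04·(-150) = 3
Step 2: E′(3) = 66; θ₂ = 3 − 0.04·66 = 0.36
Step 3: E′(0.36) = -29.04; θ₃ = 0.36 − 0.04·(-29.04) = 1.5216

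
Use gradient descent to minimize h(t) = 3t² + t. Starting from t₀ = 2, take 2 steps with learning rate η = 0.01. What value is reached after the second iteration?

h′(t) = 6t + 1
t₁ = 2 − 0.01·13 = 1.87
t₂ = 1.87 − 0.01·12.22 = 1.7478

1.7478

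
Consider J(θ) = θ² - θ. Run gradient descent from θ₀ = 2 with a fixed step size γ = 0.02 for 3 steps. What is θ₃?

J′(θ) = 2θ - 1
θ₁ = 2 − 0.02·3 = 1.94
θ₂ = 1.94 − 0.02·2.88 = 1.8824
θ₃ = 1.8824 − 0.02·2.7648 = 1.827104

1.827104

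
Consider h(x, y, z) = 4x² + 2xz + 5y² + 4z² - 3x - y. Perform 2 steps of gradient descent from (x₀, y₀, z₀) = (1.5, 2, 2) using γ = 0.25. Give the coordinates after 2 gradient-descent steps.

∇h = (8x + 2z - 3, 10y - 1, 2x + 8z)
Step 1: at (1.5, 2, 2), ∇h = (13, 19, 19) → (1.5, 2, 2) − 0.25·(13, 19, 19) = (-1.75, -2.75, -2.75)
Step 2: at (-1.75, -2.75, -2.75), ∇h = (-22.5, -28.5, -25.5) → (-1.75, -2.75, -2.75) − 0.25·(-22.5, -28.5, -25.5) = (3.875, 4.375, 3.625)

(3.875, 4.375, 3.625)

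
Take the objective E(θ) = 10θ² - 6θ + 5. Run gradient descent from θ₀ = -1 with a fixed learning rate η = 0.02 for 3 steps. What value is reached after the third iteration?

0.0192

E′(θ) = 20θ - 6
θ₁ = -1 − 0.02·(-26) = -0.48
θ₂ = -0.48 − 0.02·(-15.6) = -0.168
θ₃ = -0.168 − 0.02·(-9.36) = 0.0192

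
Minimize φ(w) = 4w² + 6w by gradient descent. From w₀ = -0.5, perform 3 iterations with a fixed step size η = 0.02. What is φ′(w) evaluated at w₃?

φ′(w) = 8w + 6
w₁ = -0.5 − 0.02·2 = -0.54
w₂ = -0.54 − 0.02·1.68 = -0.5736
w₃ = -0.5736 − 0.02·1.4112 = -0.601824
φ′(w) at (-0.601824) = 1.185408

1.185408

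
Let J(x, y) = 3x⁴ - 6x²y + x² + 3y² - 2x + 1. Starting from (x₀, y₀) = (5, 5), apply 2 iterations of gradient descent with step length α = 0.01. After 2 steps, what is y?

8.835584

∇J = (12x³ - 12xy + 2x - 2, -6x² + 6y)
Step 1: at (5, 5), ∇J = (1208, -120) → (5, 5) − 0.01·(1208, -120) = (-7.08, 6.2)
Step 2: at (-7.08, 6.2), ∇J = (-3748.146944, -263.5584) → (-7.08, 6.2) − 0.01·(-3748.146944, -263.5584) = (30.40146944, 8.835584)
y = 8.835584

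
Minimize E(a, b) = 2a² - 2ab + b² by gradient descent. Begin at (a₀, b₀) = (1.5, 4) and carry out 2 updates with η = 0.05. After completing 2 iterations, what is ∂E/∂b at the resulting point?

3.76

∇E = (4a - 2b, -2a + 2b)
Step 1: at (1.5, 4), ∇E = (-2, 5) → (1.5, 4) − 0.05·(-2, 5) = (1.6, 3.75)
Step 2: at (1.6, 3.75), ∇E = (-1.1, 4.3) → (1.6, 3.75) − 0.05·(-1.1, 4.3) = (1.655, 3.535)
∂E/∂b at (1.655, 3.535) = 3.76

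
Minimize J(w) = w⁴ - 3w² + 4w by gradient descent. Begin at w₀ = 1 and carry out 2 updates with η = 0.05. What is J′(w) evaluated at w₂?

J′(w) = 4w³ - 6w + 4
Step 1: J′(1) = 2; w₁ = 1 − 0.05·2 = 0.9
Step 2: J′(0.9) = 1.516; w₂ = 0.9 − 0.05·1.516 = 0.8242
J′(w) at (0.8242) = 1.294334833952

1.294334833952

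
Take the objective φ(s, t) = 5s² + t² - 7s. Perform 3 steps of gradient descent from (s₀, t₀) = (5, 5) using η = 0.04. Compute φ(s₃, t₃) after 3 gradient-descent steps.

∇φ = (10s - 7, 2t)
Step 1: at (5, 5), ∇φ = (43, 10) → (5, 5) − 0.04·(43, 10) = (3.28, 4.6)
Step 2: at (3.28, 4.6), ∇φ = (25.8, 9.2) → (3.28, 4.6) − 0.04·(25.8, 9.2) = (2.248, 4.232)
Step 3: at (2.248, 4.232), ∇φ = (15.48, 8.464) → (2.248, 4.232) − 0.04·(15.48, 8.464) = (1.6288, 3.89344)
φ(1.6288, 3.89344) = 17.0222222336

17.0222222336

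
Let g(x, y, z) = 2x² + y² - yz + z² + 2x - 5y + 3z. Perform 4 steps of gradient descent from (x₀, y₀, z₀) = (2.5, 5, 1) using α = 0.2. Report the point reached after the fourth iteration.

∇g = (4x + 2, 2y - z - 5, -y + 2z + 3)
Step 1: at (2.5, 5, 1), ∇g = (12, 4, 0) → (2.5, 5, 1) − 0.2·(12, 4, 0) = (0.1, 4.2, 1)
Step 2: at (0.1, 4.2, 1), ∇g = (2.4, 2.4, 0.8) → (0.1, 4.2, 1) − 0.2·(2.4, 2.4, 0.8) = (-0.38, 3.72, 0.84)
Step 3: at (-0.38, 3.72, 0.84), ∇g = (0.48, 1.6, 0.96) → (-0.38, 3.72, 0.84) − 0.2·(0.48, 1.6, 0.96) = (-0.476, 3.4, 0.648)
Step 4: at (-0.476, 3.4, 0.648), ∇g = (0.096, 1.152, 0.896) → (-0.476, 3.4, 0.648) − 0.2·(0.096, 1.152, 0.896) = (-0.4952, 3.1696, 0.4688)

(-0.4952, 3.1696, 0.4688)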